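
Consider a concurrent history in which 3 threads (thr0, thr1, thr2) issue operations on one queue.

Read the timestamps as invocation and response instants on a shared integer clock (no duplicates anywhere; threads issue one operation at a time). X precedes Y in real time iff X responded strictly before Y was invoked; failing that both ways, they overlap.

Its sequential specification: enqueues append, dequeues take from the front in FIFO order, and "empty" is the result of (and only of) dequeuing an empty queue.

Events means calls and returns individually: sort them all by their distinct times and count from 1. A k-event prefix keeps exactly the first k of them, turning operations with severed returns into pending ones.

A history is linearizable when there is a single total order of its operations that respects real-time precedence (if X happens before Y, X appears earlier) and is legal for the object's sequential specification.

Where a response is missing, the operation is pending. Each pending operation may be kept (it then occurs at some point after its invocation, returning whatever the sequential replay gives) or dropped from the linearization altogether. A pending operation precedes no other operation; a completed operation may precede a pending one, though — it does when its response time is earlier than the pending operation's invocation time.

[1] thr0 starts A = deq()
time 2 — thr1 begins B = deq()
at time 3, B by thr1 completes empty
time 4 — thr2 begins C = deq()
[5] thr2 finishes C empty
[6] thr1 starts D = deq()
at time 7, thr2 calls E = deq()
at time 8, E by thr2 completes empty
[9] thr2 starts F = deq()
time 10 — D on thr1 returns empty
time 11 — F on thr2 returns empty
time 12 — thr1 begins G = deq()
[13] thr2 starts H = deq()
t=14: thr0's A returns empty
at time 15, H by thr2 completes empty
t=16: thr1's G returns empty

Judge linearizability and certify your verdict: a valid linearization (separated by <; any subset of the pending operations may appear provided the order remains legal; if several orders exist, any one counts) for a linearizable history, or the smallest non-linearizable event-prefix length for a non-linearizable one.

step 1: A deq() → empty — queue <>
step 2: B deq() → empty — queue <>
step 3: C deq() → empty — queue <>
step 4: D deq() → empty — queue <>
step 5: E deq() → empty — queue <>
step 6: F deq() → empty — queue <>
step 7: G deq() → empty — queue <>
step 8: H deq() → empty — queue <>

linearizable — witness: A < B < C < D < E < F < G < H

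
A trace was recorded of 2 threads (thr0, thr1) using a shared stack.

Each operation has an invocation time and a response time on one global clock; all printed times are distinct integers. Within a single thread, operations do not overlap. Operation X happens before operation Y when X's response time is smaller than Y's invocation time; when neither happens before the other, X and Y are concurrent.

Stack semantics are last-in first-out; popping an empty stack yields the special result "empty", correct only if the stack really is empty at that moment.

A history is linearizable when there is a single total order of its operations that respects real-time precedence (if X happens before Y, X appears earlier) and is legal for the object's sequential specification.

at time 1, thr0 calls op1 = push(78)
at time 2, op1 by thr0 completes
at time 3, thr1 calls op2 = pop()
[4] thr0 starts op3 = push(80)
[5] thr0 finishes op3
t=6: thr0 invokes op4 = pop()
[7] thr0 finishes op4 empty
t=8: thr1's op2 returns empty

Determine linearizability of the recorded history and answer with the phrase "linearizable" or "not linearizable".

not linearizable

events 1..6 are fine; event 7 — the response of op4 at time 7 — makes the prefix non-linearizable
exactly one order of the 3 completed ops respects real time; the stack replay fails
including or dropping the 1 pending operation (op2) in any combination fails
sample order op1, op3, op4 (pending dropped) stalls at step 3 — op4 pop() → empty has no legal effect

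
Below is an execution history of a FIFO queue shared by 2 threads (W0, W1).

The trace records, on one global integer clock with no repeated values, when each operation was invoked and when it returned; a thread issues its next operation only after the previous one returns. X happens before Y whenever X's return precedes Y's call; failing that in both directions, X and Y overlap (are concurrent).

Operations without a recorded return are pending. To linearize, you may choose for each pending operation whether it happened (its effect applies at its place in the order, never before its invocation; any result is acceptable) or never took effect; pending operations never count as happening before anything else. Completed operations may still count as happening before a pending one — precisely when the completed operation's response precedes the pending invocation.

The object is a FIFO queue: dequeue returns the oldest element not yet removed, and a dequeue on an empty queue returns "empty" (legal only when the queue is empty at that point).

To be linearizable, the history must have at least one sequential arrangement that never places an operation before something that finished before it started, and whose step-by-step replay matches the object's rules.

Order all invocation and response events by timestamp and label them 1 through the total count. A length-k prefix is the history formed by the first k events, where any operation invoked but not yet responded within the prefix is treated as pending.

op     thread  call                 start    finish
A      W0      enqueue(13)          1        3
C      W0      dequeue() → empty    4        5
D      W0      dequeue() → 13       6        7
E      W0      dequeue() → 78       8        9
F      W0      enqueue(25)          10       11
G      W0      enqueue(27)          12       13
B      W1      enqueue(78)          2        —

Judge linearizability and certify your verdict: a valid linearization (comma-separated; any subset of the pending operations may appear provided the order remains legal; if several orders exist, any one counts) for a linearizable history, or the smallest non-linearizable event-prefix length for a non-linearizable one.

not linearizable — minimal violating prefix: 5 events

the violation lands at event 5, C's response at time 5: events 1..4 linearize, events 1..5 do not
the sole real-time-consistent order of 2 completed operations fails the FIFO queue replay
completion choices over the 1 pending operation (B) were checked; none helps
sample order A, C (pending dropped) stalls at step 2 — C dequeue() → empty has no legal effect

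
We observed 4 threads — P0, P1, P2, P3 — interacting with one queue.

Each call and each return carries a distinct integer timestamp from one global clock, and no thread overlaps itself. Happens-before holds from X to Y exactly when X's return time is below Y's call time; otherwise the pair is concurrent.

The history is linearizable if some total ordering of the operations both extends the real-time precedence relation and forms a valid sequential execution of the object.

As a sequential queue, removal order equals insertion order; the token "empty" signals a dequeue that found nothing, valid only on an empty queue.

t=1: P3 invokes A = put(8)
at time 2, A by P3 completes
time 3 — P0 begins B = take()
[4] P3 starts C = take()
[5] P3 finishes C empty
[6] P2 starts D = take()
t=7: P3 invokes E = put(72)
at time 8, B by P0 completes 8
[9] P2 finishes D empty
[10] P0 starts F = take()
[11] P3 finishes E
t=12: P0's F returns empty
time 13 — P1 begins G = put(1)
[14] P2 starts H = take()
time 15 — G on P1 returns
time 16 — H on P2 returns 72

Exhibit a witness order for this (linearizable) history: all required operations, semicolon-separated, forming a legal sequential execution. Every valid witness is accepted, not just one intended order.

1. A put(8), leaving queue <8>
2. B take() → 8, leaving queue <>
3. C take() → empty, leaving queue <>
4. D take() → empty, leaving queue <>
5. F take() → empty, leaving queue <>
6. E put(72), leaving queue <72>
7. G put(1), leaving queue <72,1>
8. H take() → 72, leaving queue <1>

A; B; C; D; F; E; G; H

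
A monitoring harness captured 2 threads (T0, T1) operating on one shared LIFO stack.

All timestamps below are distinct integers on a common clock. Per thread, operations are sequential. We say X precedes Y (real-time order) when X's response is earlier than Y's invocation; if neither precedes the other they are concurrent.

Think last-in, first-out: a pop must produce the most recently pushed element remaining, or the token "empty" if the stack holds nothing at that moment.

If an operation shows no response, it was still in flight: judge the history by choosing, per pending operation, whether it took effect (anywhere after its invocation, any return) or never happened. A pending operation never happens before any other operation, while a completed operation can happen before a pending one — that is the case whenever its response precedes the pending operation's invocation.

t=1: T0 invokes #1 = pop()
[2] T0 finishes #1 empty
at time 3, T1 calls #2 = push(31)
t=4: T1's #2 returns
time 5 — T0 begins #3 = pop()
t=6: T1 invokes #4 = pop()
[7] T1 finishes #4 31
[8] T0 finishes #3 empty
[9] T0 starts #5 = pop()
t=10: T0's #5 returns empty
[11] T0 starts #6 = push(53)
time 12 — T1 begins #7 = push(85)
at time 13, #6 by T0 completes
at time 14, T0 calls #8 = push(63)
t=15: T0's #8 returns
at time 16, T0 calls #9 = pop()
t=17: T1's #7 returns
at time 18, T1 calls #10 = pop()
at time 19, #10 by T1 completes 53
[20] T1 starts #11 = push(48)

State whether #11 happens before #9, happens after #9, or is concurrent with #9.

concurrent

#11 spans [20,…), #9 spans [16,…)
the intervals overlap in both directions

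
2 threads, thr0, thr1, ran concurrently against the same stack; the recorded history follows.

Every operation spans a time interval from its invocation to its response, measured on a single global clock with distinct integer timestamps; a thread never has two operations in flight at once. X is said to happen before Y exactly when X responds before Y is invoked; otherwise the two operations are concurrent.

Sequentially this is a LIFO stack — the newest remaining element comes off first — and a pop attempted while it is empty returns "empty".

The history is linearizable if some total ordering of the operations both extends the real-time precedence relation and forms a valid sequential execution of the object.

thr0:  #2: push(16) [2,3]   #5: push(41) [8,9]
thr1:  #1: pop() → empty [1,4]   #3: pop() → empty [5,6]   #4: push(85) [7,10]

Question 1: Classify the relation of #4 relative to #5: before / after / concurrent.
concurrent

#4 spans [7,10], #5 spans [8,9]
the intervals overlap in both directions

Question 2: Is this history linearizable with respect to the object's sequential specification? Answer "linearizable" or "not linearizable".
not linearizable

prefix check: 1..5 passes, 1..6 fails once #3's time-6 response joins
the 3 completed operations admit 2 real-time orders; each fails the stack replay
e.g. #1, #2, #3: illegal at step 3, since #3 pop() → empty cannot apply there
e.g. #2, #1, #3: illegal at step 2, since #1 pop() → empty cannot apply there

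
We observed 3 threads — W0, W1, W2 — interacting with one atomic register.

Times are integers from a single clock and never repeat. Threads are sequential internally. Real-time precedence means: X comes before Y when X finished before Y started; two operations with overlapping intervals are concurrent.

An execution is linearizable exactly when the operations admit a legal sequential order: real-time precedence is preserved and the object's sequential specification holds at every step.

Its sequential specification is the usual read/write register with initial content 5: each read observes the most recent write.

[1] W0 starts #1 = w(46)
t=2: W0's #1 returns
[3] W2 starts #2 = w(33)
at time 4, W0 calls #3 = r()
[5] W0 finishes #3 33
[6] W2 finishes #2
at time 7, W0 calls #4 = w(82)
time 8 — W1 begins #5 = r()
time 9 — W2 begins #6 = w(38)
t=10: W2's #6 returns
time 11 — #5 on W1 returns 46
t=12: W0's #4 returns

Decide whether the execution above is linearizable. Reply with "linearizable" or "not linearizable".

not linearizable

through event 10 a valid linearization exists; event 11 (#5 responding at time 11) ends that
5 completed operations, 4 real-time-consistent orders — every atomic register replay fails
including or dropping the 1 pending operation (#4) in any combination fails
e.g. #1, #2, #3, #5, #6 (pending dropped): illegal at step 4, since #5 r() → 46 cannot apply there
e.g. #1, #2, #3, #6, #5 (pending dropped): illegal at step 5, since #5 r() → 46 cannot apply there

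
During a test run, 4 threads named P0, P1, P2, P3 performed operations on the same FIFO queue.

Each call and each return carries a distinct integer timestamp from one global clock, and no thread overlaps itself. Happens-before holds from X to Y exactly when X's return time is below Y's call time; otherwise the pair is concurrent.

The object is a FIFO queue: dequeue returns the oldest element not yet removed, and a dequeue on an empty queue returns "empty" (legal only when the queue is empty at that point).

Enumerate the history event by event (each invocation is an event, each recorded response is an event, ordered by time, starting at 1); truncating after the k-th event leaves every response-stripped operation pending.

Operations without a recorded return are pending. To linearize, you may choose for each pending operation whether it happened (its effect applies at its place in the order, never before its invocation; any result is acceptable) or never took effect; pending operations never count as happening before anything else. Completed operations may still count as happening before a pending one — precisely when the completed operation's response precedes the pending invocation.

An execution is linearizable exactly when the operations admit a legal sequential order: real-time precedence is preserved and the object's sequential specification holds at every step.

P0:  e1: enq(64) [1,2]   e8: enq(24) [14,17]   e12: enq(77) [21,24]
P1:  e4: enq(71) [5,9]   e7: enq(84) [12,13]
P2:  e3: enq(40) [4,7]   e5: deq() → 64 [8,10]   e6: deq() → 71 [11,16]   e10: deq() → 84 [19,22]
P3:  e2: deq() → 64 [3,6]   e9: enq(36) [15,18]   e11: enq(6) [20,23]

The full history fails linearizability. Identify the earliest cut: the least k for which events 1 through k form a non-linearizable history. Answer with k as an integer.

10

events 1..9 are linearizable, e.g. via e1, e2, e3, e4:
after step 1 (e1 enq(64)): queue <64>
after step 2 (e2 deq() → 64): queue <>
after step 3 (e3 enq(40)): queue <40>
after step 4 (e4 enq(71)): queue <40,71>
event 10 — e5's response, time 10 — after it, nothing linearizes
take e1, e2, e3, e4, e5: step 5 already fails, because e5 deq() → 64 cannot occur there
take e1, e2, e3, e5, e4: step 4 already fails, because e5 deq() → 64 cannot occur there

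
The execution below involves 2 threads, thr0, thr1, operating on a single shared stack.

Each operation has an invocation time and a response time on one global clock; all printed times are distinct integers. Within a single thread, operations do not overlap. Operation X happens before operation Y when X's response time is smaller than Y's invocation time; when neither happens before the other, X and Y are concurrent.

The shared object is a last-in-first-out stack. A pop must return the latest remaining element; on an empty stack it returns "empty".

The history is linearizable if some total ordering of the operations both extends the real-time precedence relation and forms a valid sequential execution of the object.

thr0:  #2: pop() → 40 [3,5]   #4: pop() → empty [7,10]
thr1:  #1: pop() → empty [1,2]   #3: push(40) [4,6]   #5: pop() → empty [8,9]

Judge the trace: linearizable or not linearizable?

linearizable

a witness: #1, #3, #2, #4, #5
after step 1 (#1 pop() → empty): stack <>
after step 2 (#3 push(40)): stack <40>
after step 3 (#2 pop() → 40): stack <>
after step 4 (#4 pop() → empty): stack <>
after step 5 (#5 pop() → empty): stack <>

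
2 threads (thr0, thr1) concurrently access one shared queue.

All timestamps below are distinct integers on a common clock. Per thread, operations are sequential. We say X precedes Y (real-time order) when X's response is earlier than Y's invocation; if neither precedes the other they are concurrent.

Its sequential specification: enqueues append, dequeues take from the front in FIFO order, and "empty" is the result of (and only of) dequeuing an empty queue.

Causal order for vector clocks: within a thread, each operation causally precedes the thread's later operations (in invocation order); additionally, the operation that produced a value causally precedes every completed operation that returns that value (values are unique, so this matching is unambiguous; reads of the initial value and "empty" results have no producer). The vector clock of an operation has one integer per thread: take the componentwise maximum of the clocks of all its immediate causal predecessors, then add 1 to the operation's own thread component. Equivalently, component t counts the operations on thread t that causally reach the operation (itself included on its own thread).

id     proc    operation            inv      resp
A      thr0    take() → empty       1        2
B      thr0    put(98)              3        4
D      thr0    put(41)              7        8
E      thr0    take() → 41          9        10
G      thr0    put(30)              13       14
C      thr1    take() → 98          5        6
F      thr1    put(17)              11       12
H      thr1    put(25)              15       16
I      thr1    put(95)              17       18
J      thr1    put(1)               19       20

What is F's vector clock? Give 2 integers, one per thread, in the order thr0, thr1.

A, invoked 1, has no incoming edges; only thr0's bump applies → (1, 0)
VC(B, invoked at 3): max of VC(A)=(1, 0), then +1 on thread thr0 → (2, 0)
VC(C, invoked at 5): max of VC(B)=(2, 0), then +1 on thread thr1 → (2, 1)
VC(D, invoked at 7): max of VC(B)=(2, 0), then +1 on thread thr0 → (3, 0)
VC(F, invoked at 11): max of VC(C)=(2, 1), then +1 on thread thr1 → (2, 2)
VC(E, invoked at 9): max of VC(D)=(3, 0), then +1 on thread thr0 → (4, 0)
VC(H, invoked at 15): max of VC(F)=(2, 2), then +1 on thread thr1 → (2, 3)
VC(G, invoked at 13): max of VC(E)=(4, 0), then +1 on thread thr0 → (5, 0)
VC(I, invoked at 17): max of VC(H)=(2, 3), then +1 on thread thr1 → (2, 4)
VC(J, invoked at 19): max of VC(I)=(2, 4), then +1 on thread thr1 → (2, 5)
target: VC(F) = (2, 2)

(2, 2)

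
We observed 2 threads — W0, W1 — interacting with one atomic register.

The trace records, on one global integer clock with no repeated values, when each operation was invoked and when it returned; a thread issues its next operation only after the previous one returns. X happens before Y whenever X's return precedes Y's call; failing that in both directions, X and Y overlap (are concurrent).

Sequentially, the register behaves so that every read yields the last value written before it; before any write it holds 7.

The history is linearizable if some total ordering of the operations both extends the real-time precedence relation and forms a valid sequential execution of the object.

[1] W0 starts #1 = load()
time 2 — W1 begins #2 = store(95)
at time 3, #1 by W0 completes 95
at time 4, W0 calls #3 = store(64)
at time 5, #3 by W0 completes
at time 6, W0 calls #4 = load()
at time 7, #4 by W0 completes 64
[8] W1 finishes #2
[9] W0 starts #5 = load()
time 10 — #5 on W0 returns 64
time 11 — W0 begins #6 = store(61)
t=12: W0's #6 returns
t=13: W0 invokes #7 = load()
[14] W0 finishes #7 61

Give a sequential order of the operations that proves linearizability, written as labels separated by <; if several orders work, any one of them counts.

step 1: #2 store(95) — value 95
step 2: #1 load() → 95 — value 95
step 3: #3 store(64) — value 64
step 4: #4 load() → 64 — value 64
step 5: #5 load() → 64 — value 64
step 6: #6 store(61) — value 61
step 7: #7 load() → 61 — value 61

#2 < #1 < #3 < #4 < #5 < #6 < #7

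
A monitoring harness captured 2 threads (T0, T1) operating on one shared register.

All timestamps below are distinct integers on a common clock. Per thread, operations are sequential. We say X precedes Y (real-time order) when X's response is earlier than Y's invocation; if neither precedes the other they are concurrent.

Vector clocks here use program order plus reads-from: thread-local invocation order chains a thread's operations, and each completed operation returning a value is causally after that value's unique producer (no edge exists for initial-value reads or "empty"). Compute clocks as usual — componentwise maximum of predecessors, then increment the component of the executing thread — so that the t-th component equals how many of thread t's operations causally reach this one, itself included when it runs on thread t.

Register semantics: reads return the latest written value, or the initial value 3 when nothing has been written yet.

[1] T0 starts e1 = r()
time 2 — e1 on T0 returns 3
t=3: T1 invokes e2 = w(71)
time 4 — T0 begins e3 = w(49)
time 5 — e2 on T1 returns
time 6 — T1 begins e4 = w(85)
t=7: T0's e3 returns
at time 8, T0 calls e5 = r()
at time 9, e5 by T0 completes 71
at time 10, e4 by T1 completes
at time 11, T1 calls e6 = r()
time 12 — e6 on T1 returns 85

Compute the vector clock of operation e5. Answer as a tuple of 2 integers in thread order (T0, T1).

no predecessors for e2 (invoked 3): T1 increments from zero → (0, 1)
no predecessors for e1 (invoked 1): T0 increments from zero → (1, 0)
invoked at 6, e4 merges VC(e2)=(0, 1) and bumps T1's slot → (0, 2)
invoked at 4, e3 merges VC(e1)=(1, 0) and bumps T0's slot → (2, 0)
invoked at 11, e6 merges VC(e4)=(0, 2) and bumps T1's slot → (0, 3)
invoked at 8, e5 merges VC(e2)=(0, 1), VC(e3)=(2, 0) and bumps T0's slot → (3, 1)
target: VC(e5) = (3, 1)

(3, 1)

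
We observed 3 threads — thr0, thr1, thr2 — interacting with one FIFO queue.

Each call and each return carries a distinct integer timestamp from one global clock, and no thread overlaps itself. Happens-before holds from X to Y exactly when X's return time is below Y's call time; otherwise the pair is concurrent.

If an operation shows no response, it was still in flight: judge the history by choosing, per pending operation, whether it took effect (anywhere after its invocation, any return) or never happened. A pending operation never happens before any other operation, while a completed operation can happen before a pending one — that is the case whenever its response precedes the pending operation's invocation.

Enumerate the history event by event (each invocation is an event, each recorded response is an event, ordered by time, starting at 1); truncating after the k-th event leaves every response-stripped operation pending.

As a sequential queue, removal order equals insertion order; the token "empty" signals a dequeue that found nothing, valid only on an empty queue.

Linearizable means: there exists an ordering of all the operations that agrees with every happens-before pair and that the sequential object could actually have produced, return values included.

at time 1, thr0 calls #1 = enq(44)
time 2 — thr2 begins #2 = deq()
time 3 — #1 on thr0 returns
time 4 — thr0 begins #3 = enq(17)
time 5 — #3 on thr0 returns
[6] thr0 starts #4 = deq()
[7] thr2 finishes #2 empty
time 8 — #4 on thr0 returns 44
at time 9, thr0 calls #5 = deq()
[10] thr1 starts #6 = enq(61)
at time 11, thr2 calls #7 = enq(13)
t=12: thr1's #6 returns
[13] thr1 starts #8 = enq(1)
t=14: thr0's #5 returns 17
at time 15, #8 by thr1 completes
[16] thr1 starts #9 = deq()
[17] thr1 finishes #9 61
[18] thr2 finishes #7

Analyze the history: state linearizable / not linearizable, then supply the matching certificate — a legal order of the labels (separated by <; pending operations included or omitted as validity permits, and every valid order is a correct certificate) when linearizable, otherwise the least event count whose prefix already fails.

after step 1 (#2 deq() → empty): queue <>
after step 2 (#1 enq(44)): queue <44>
after step 3 (#3 enq(17)): queue <44,17>
after step 4 (#4 deq() → 44): queue <17>
after step 5 (#5 deq() → 17): queue <>
after step 6 (#6 enq(61)): queue <61>
after step 7 (#7 enq(13)): queue <61,13>
after step 8 (#8 enq(1)): queue <61,13,1>
after step 9 (#9 deq() → 61): queue <13,1>

linearizable — witness: #2 < #1 < #3 < #4 < #5 < #6 < #7 < #8 < #9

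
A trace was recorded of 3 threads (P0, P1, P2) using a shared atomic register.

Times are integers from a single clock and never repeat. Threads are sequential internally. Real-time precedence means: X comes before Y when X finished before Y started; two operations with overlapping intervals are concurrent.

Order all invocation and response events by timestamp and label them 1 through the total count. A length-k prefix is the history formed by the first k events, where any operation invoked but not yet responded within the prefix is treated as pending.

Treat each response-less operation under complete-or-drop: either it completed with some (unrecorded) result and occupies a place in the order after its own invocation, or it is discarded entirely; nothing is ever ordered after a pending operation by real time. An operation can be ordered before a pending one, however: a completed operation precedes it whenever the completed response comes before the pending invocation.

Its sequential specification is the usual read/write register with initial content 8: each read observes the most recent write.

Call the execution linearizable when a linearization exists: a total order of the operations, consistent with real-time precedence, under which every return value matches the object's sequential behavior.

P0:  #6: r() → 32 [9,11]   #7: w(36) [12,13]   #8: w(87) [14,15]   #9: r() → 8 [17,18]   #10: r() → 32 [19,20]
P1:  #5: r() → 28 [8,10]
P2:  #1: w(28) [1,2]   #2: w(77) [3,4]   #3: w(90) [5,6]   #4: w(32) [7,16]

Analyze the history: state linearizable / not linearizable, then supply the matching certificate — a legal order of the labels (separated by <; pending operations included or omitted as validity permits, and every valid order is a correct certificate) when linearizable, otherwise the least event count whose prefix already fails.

through event 9 a valid linearization exists; event 10 (#5 responding at time 10) ends that
the completed operations (4 total) allow one real-time order; the atomic register replay rejects it
no completion choice of the 2 pending operations (#4, #6) rescues it — every subset was tried
take #1, #2, #3, #5 (pending dropped): step 4 already fails, because #5 r() → 28 cannot occur there

not linearizable — minimal violating prefix: 10 events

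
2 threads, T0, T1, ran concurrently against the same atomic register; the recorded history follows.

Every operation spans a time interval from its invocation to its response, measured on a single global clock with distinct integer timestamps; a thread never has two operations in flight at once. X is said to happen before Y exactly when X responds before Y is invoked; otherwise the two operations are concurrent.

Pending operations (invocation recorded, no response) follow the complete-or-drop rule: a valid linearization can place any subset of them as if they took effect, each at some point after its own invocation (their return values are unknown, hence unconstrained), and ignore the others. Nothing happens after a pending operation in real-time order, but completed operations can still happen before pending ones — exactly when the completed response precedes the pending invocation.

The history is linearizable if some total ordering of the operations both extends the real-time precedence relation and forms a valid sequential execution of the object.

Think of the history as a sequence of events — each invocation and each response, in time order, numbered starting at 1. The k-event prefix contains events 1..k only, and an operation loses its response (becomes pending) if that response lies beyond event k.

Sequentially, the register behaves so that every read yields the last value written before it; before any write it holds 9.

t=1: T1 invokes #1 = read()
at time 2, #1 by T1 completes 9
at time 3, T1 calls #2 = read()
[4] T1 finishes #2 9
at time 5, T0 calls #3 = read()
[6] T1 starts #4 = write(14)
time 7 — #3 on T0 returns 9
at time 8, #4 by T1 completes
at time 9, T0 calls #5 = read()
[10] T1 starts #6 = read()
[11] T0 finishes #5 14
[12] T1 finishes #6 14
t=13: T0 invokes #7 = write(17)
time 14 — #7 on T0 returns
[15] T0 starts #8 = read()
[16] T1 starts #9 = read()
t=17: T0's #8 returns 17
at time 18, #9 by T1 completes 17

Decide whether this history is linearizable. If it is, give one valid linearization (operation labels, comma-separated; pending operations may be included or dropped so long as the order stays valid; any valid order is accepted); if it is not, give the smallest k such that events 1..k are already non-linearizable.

linearizable — witness: #1, #2, #3, #4, #5, #6, #7, #8, #9

1. #1 read() → 9, leaving value 9
2. #2 read() → 9, leaving value 9
3. #3 read() → 9, leaving value 9
4. #4 write(14), leaving value 14
5. #5 read() → 14, leaving value 14
6. #6 read() → 14, leaving value 14
7. #7 write(17), leaving value 17
8. #8 read() → 17, leaving value 17
9. #9 read() → 17, leaving value 17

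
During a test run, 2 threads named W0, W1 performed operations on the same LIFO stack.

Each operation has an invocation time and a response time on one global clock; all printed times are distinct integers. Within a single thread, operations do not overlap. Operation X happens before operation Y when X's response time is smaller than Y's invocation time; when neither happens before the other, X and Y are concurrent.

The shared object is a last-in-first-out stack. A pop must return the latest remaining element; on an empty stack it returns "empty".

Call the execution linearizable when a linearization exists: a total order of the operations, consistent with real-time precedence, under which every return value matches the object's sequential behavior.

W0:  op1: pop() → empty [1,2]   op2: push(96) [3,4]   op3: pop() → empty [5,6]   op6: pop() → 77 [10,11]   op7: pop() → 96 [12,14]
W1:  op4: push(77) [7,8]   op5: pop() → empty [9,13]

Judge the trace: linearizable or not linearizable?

not linearizable

events 1..5 are fine; event 6 — the response of op3 at time 6 — makes the prefix non-linearizable
one real-time candidate order over the 3 completed operations — the LIFO stack replay rejects it
sample order op1, op2, op3 stalls at step 3 — op3 pop() → empty has no legal effect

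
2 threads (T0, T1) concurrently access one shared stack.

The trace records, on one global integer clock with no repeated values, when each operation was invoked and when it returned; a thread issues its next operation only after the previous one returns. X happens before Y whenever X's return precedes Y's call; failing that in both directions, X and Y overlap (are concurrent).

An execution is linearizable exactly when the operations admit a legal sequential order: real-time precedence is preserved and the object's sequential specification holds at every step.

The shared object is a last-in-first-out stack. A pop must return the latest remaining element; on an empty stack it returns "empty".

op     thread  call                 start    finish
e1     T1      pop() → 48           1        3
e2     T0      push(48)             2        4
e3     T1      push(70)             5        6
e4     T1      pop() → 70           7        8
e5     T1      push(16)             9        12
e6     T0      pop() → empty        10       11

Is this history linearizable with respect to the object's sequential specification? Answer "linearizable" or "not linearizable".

linearizable

a witness: e2, e1, e3, e4, e6, e5
1. e2 push(48), leaving stack <48>
2. e1 pop() → 48, leaving stack <>
3. e3 push(70), leaving stack <70>
4. e4 pop() → 70, leaving stack <>
5. e6 pop() → empty, leaving stack <>
6. e5 push(16), leaving stack <16>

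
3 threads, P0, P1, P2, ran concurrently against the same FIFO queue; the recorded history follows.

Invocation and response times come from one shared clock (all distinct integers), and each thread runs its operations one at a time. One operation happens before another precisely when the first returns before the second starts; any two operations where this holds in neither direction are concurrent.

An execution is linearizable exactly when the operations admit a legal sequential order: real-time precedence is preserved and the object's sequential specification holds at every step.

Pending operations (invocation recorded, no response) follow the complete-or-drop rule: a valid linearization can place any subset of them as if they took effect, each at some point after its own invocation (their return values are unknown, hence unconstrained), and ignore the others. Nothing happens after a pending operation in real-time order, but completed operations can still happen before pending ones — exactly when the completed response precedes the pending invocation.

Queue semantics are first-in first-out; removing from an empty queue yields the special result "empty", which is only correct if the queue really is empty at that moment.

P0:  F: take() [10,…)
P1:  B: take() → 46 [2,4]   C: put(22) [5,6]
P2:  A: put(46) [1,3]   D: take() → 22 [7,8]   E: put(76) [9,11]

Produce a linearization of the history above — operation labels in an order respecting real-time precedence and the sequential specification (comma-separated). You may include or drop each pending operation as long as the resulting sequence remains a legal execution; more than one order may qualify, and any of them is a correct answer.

1. A put(46), leaving queue <46>
2. B take() → 46, leaving queue <>
3. C put(22), leaving queue <22>
4. D take() → 22, leaving queue <>
5. E put(76), leaving queue <76>

A, B, C, D, E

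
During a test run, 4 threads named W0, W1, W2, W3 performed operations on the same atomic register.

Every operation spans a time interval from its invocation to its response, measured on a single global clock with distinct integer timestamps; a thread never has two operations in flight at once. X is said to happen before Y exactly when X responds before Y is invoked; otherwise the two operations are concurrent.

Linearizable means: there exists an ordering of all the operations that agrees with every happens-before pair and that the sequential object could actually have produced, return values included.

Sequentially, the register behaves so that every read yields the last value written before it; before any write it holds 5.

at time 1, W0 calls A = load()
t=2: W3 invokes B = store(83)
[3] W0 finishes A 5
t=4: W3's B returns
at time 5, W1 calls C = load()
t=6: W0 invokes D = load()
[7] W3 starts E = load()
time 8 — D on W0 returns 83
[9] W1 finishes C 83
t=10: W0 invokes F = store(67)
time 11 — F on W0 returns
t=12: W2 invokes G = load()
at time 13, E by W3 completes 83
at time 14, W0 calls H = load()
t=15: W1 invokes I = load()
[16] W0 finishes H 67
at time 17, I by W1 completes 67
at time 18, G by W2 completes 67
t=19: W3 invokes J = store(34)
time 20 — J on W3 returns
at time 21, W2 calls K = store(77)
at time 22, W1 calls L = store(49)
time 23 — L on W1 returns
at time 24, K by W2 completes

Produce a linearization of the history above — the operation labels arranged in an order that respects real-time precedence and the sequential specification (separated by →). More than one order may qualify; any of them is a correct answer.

step 1: A load() → 5 — value 5
step 2: B store(83) — value 83
step 3: C load() → 83 — value 83
step 4: D load() → 83 — value 83
step 5: E load() → 83 — value 83
step 6: F store(67) — value 67
step 7: G load() → 67 — value 67
step 8: H load() → 67 — value 67
step 9: I load() → 67 — value 67
step 10: J store(34) — value 34
step 11: K store(77) — value 77
step 12: L store(49) — value 49

A → B → C → D → E → F → G → H → I → J → K → L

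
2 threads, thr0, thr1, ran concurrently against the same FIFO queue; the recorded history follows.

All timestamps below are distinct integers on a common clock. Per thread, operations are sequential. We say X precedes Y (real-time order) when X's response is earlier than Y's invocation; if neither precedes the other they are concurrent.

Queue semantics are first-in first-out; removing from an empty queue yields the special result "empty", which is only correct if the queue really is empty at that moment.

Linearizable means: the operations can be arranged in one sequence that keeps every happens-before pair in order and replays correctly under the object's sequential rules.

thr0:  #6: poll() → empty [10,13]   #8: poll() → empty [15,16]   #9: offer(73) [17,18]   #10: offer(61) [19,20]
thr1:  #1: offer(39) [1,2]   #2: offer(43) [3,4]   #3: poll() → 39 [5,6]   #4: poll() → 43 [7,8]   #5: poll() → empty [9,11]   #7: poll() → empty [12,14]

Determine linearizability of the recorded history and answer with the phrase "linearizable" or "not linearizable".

witness order: #1, #2, #3, #4, #5, #6, #7, #8, #9, #10
after step 1 (#1 offer(39)): queue <39>
after step 2 (#2 offer(43)): queue <39,43>
after step 3 (#3 poll() → 39): queue <43>
after step 4 (#4 poll() → 43): queue <>
after step 5 (#5 poll() → empty): queue <>
after step 6 (#6 poll() → empty): queue <>
after step 7 (#7 poll() → empty): queue <>
after step 8 (#8 poll() → empty): queue <>
after step 9 (#9 offer(73)): queue <73>
after step 10 (#10 offer(61)): queue <73,61>

linearizable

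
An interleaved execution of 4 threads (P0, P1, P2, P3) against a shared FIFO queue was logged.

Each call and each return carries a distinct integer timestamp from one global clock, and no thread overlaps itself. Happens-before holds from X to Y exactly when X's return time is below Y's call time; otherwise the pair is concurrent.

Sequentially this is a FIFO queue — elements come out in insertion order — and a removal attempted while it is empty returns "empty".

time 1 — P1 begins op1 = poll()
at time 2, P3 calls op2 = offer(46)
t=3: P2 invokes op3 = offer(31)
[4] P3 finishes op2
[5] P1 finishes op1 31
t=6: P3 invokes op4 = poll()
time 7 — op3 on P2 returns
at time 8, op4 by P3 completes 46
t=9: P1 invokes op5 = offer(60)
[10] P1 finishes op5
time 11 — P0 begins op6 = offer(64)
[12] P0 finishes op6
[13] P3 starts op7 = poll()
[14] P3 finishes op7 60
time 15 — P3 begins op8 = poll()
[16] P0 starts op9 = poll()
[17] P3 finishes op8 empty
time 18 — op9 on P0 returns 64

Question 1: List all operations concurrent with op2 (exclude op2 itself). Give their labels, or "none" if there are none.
op1, op3

op2 runs from 2 to 4; window-overlapping ops are concurrent
op1 [1,5]: concurrent
op3 [3,7]: concurrent
op4 [6,8]: after
op5 [9,10]: after
op6 [11,12]: after
op7 [13,14]: after
op8 [15,17]: after
op9 [16,18]: after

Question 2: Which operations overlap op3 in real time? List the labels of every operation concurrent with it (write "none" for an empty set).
op1, op2, op4

concurrent with op3 ([3,7]): every op whose interval crosses 3..7
op1 [1,5]: concurrent
op2 [2,4]: concurrent
op4 [6,8]: concurrent
op5 [9,10]: after
op6 [11,12]: after
op7 [13,14]: after
op8 [15,17]: after
op9 [16,18]: after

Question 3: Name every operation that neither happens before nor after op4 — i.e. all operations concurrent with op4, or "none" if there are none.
op3

overlap test against op4 [6,8]: concurrent iff the interval meets 6..8
op1 [1,5]: before
op2 [2,4]: before
op3 [3,7]: concurrent
op5 [9,10]: after
op6 [11,12]: after
op7 [13,14]: after
op8 [15,17]: after
op9 [16,18]: after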